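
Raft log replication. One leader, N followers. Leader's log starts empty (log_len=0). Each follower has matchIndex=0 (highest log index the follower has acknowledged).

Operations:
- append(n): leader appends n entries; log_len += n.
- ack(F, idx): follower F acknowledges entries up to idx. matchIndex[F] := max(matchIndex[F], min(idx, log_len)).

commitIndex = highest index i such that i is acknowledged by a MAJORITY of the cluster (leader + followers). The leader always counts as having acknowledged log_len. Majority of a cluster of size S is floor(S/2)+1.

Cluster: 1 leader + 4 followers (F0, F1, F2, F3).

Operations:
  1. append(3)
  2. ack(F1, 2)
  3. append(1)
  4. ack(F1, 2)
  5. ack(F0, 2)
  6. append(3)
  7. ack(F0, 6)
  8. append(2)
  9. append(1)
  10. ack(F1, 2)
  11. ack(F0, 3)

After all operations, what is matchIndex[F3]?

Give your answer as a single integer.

Answer: 0

Derivation:
Op 1: append 3 -> log_len=3
Op 2: F1 acks idx 2 -> match: F0=0 F1=2 F2=0 F3=0; commitIndex=0
Op 3: append 1 -> log_len=4
Op 4: F1 acks idx 2 -> match: F0=0 F1=2 F2=0 F3=0; commitIndex=0
Op 5: F0 acks idx 2 -> match: F0=2 F1=2 F2=0 F3=0; commitIndex=2
Op 6: append 3 -> log_len=7
Op 7: F0 acks idx 6 -> match: F0=6 F1=2 F2=0 F3=0; commitIndex=2
Op 8: append 2 -> log_len=9
Op 9: append 1 -> log_len=10
Op 10: F1 acks idx 2 -> match: F0=6 F1=2 F2=0 F3=0; commitIndex=2
Op 11: F0 acks idx 3 -> match: F0=6 F1=2 F2=0 F3=0; commitIndex=2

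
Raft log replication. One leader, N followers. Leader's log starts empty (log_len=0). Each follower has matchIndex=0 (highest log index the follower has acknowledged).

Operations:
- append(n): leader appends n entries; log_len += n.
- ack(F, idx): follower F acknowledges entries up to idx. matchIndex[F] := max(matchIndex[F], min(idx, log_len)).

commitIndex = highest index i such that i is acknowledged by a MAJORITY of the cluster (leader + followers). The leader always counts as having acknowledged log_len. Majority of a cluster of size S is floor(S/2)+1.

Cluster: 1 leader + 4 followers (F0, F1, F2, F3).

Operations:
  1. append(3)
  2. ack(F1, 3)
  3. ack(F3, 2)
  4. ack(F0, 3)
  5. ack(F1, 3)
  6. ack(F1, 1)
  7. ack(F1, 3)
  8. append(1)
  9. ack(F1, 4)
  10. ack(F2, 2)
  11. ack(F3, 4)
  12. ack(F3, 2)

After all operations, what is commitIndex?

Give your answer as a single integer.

Op 1: append 3 -> log_len=3
Op 2: F1 acks idx 3 -> match: F0=0 F1=3 F2=0 F3=0; commitIndex=0
Op 3: F3 acks idx 2 -> match: F0=0 F1=3 F2=0 F3=2; commitIndex=2
Op 4: F0 acks idx 3 -> match: F0=3 F1=3 F2=0 F3=2; commitIndex=3
Op 5: F1 acks idx 3 -> match: F0=3 F1=3 F2=0 F3=2; commitIndex=3
Op 6: F1 acks idx 1 -> match: F0=3 F1=3 F2=0 F3=2; commitIndex=3
Op 7: F1 acks idx 3 -> match: F0=3 F1=3 F2=0 F3=2; commitIndex=3
Op 8: append 1 -> log_len=4
Op 9: F1 acks idx 4 -> match: F0=3 F1=4 F2=0 F3=2; commitIndex=3
Op 10: F2 acks idx 2 -> match: F0=3 F1=4 F2=2 F3=2; commitIndex=3
Op 11: F3 acks idx 4 -> match: F0=3 F1=4 F2=2 F3=4; commitIndex=4
Op 12: F3 acks idx 2 -> match: F0=3 F1=4 F2=2 F3=4; commitIndex=4

Answer: 4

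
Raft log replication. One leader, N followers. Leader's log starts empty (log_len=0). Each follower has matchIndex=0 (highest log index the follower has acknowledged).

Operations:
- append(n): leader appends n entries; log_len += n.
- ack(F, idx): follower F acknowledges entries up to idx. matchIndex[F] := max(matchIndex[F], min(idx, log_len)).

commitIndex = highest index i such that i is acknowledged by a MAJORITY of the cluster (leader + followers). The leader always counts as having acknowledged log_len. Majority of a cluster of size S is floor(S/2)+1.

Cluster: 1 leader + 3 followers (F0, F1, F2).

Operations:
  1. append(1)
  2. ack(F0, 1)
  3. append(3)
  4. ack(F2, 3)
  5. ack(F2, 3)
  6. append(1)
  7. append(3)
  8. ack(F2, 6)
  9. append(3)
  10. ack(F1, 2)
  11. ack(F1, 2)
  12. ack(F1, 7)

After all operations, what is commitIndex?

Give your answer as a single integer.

Op 1: append 1 -> log_len=1
Op 2: F0 acks idx 1 -> match: F0=1 F1=0 F2=0; commitIndex=0
Op 3: append 3 -> log_len=4
Op 4: F2 acks idx 3 -> match: F0=1 F1=0 F2=3; commitIndex=1
Op 5: F2 acks idx 3 -> match: F0=1 F1=0 F2=3; commitIndex=1
Op 6: append 1 -> log_len=5
Op 7: append 3 -> log_len=8
Op 8: F2 acks idx 6 -> match: F0=1 F1=0 F2=6; commitIndex=1
Op 9: append 3 -> log_len=11
Op 10: F1 acks idx 2 -> match: F0=1 F1=2 F2=6; commitIndex=2
Op 11: F1 acks idx 2 -> match: F0=1 F1=2 F2=6; commitIndex=2
Op 12: F1 acks idx 7 -> match: F0=1 F1=7 F2=6; commitIndex=6

Answer: 6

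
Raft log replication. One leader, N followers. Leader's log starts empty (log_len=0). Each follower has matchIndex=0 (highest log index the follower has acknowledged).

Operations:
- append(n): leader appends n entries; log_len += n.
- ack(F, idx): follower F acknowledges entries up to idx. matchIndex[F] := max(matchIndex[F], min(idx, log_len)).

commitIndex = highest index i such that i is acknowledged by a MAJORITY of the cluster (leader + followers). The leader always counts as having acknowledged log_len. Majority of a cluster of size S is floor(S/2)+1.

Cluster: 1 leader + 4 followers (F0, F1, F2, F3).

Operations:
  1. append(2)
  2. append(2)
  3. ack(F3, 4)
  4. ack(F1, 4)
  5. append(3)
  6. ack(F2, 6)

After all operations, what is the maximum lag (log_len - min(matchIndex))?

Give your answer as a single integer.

Answer: 7

Derivation:
Op 1: append 2 -> log_len=2
Op 2: append 2 -> log_len=4
Op 3: F3 acks idx 4 -> match: F0=0 F1=0 F2=0 F3=4; commitIndex=0
Op 4: F1 acks idx 4 -> match: F0=0 F1=4 F2=0 F3=4; commitIndex=4
Op 5: append 3 -> log_len=7
Op 6: F2 acks idx 6 -> match: F0=0 F1=4 F2=6 F3=4; commitIndex=4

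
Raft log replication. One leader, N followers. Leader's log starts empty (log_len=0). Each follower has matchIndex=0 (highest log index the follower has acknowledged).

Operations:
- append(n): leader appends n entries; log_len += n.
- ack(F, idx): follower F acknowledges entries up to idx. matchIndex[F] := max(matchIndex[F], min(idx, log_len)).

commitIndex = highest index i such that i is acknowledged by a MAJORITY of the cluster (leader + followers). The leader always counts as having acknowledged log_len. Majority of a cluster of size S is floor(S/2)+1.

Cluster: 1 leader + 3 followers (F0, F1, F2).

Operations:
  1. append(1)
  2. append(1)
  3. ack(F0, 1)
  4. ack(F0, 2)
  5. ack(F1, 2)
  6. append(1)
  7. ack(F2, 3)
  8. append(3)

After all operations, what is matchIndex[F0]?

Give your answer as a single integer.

Op 1: append 1 -> log_len=1
Op 2: append 1 -> log_len=2
Op 3: F0 acks idx 1 -> match: F0=1 F1=0 F2=0; commitIndex=0
Op 4: F0 acks idx 2 -> match: F0=2 F1=0 F2=0; commitIndex=0
Op 5: F1 acks idx 2 -> match: F0=2 F1=2 F2=0; commitIndex=2
Op 6: append 1 -> log_len=3
Op 7: F2 acks idx 3 -> match: F0=2 F1=2 F2=3; commitIndex=2
Op 8: append 3 -> log_len=6

Answer: 2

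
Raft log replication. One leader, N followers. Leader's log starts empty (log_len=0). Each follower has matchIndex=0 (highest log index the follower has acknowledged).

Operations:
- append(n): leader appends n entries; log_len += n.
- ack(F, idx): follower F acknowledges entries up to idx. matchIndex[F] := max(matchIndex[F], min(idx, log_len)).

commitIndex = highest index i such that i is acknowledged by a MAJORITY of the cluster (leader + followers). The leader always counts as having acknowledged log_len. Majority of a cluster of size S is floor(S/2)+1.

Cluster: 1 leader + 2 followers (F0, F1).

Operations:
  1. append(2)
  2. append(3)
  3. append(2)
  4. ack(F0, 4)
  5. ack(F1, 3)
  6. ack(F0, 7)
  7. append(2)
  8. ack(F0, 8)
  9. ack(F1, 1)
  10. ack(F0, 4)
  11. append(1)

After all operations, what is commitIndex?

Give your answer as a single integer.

Op 1: append 2 -> log_len=2
Op 2: append 3 -> log_len=5
Op 3: append 2 -> log_len=7
Op 4: F0 acks idx 4 -> match: F0=4 F1=0; commitIndex=4
Op 5: F1 acks idx 3 -> match: F0=4 F1=3; commitIndex=4
Op 6: F0 acks idx 7 -> match: F0=7 F1=3; commitIndex=7
Op 7: append 2 -> log_len=9
Op 8: F0 acks idx 8 -> match: F0=8 F1=3; commitIndex=8
Op 9: F1 acks idx 1 -> match: F0=8 F1=3; commitIndex=8
Op 10: F0 acks idx 4 -> match: F0=8 F1=3; commitIndex=8
Op 11: append 1 -> log_len=10

Answer: 8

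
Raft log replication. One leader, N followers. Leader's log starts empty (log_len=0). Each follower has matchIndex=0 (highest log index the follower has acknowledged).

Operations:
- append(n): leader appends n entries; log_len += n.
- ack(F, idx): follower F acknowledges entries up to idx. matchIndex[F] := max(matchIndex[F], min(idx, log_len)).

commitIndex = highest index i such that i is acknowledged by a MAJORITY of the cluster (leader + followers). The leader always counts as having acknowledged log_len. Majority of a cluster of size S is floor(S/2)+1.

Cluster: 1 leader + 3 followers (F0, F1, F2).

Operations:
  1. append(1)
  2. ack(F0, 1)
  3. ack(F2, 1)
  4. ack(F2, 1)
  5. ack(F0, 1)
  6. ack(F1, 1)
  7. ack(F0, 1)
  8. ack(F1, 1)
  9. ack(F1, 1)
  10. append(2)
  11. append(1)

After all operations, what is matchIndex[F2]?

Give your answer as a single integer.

Op 1: append 1 -> log_len=1
Op 2: F0 acks idx 1 -> match: F0=1 F1=0 F2=0; commitIndex=0
Op 3: F2 acks idx 1 -> match: F0=1 F1=0 F2=1; commitIndex=1
Op 4: F2 acks idx 1 -> match: F0=1 F1=0 F2=1; commitIndex=1
Op 5: F0 acks idx 1 -> match: F0=1 F1=0 F2=1; commitIndex=1
Op 6: F1 acks idx 1 -> match: F0=1 F1=1 F2=1; commitIndex=1
Op 7: F0 acks idx 1 -> match: F0=1 F1=1 F2=1; commitIndex=1
Op 8: F1 acks idx 1 -> match: F0=1 F1=1 F2=1; commitIndex=1
Op 9: F1 acks idx 1 -> match: F0=1 F1=1 F2=1; commitIndex=1
Op 10: append 2 -> log_len=3
Op 11: append 1 -> log_len=4

Answer: 1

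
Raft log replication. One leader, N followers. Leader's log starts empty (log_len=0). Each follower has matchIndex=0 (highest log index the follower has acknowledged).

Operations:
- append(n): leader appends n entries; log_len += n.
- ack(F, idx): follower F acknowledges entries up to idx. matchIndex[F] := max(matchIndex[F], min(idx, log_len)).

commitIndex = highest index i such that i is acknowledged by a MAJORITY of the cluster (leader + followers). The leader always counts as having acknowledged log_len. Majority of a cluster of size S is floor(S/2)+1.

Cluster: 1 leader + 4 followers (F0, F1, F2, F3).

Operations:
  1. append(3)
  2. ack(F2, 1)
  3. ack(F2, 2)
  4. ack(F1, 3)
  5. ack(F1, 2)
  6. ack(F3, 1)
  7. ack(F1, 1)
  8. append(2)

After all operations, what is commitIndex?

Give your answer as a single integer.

Op 1: append 3 -> log_len=3
Op 2: F2 acks idx 1 -> match: F0=0 F1=0 F2=1 F3=0; commitIndex=0
Op 3: F2 acks idx 2 -> match: F0=0 F1=0 F2=2 F3=0; commitIndex=0
Op 4: F1 acks idx 3 -> match: F0=0 F1=3 F2=2 F3=0; commitIndex=2
Op 5: F1 acks idx 2 -> match: F0=0 F1=3 F2=2 F3=0; commitIndex=2
Op 6: F3 acks idx 1 -> match: F0=0 F1=3 F2=2 F3=1; commitIndex=2
Op 7: F1 acks idx 1 -> match: F0=0 F1=3 F2=2 F3=1; commitIndex=2
Op 8: append 2 -> log_len=5

Answer: 2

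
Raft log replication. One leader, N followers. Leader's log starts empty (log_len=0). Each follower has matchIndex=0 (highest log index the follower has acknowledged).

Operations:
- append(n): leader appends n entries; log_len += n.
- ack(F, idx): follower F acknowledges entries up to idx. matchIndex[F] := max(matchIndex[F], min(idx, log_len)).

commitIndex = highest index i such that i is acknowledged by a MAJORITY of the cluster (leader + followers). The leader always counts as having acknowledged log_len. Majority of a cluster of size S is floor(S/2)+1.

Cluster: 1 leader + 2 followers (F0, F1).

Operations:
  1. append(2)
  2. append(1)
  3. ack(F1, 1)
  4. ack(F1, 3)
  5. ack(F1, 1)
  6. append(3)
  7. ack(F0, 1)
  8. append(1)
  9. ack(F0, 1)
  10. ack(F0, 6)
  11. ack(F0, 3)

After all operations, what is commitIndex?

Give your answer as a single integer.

Answer: 6

Derivation:
Op 1: append 2 -> log_len=2
Op 2: append 1 -> log_len=3
Op 3: F1 acks idx 1 -> match: F0=0 F1=1; commitIndex=1
Op 4: F1 acks idx 3 -> match: F0=0 F1=3; commitIndex=3
Op 5: F1 acks idx 1 -> match: F0=0 F1=3; commitIndex=3
Op 6: append 3 -> log_len=6
Op 7: F0 acks idx 1 -> match: F0=1 F1=3; commitIndex=3
Op 8: append 1 -> log_len=7
Op 9: F0 acks idx 1 -> match: F0=1 F1=3; commitIndex=3
Op 10: F0 acks idx 6 -> match: F0=6 F1=3; commitIndex=6
Op 11: F0 acks idx 3 -> match: F0=6 F1=3; commitIndex=6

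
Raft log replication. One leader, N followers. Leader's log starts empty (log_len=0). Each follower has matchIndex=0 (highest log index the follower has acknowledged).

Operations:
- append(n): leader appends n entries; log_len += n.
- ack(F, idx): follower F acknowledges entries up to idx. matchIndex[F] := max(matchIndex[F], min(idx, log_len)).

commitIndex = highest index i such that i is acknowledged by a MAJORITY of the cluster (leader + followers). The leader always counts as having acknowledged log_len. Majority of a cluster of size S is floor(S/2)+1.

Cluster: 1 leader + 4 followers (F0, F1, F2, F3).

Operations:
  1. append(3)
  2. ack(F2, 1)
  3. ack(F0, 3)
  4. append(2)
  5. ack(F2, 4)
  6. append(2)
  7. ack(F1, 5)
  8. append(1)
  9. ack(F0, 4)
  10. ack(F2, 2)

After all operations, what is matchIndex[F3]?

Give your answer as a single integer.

Answer: 0

Derivation:
Op 1: append 3 -> log_len=3
Op 2: F2 acks idx 1 -> match: F0=0 F1=0 F2=1 F3=0; commitIndex=0
Op 3: F0 acks idx 3 -> match: F0=3 F1=0 F2=1 F3=0; commitIndex=1
Op 4: append 2 -> log_len=5
Op 5: F2 acks idx 4 -> match: F0=3 F1=0 F2=4 F3=0; commitIndex=3
Op 6: append 2 -> log_len=7
Op 7: F1 acks idx 5 -> match: F0=3 F1=5 F2=4 F3=0; commitIndex=4
Op 8: append 1 -> log_len=8
Op 9: F0 acks idx 4 -> match: F0=4 F1=5 F2=4 F3=0; commitIndex=4
Op 10: F2 acks idx 2 -> match: F0=4 F1=5 F2=4 F3=0; commitIndex=4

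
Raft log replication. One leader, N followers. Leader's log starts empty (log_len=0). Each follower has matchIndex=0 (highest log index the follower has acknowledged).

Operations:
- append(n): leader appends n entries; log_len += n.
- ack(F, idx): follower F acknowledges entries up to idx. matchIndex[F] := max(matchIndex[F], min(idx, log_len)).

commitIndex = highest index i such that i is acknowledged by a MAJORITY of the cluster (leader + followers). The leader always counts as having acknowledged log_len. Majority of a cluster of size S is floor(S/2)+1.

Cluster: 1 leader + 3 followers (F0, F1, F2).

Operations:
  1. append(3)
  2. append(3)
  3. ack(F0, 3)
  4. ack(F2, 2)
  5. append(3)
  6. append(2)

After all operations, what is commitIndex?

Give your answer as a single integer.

Answer: 2

Derivation:
Op 1: append 3 -> log_len=3
Op 2: append 3 -> log_len=6
Op 3: F0 acks idx 3 -> match: F0=3 F1=0 F2=0; commitIndex=0
Op 4: F2 acks idx 2 -> match: F0=3 F1=0 F2=2; commitIndex=2
Op 5: append 3 -> log_len=9
Op 6: append 2 -> log_len=11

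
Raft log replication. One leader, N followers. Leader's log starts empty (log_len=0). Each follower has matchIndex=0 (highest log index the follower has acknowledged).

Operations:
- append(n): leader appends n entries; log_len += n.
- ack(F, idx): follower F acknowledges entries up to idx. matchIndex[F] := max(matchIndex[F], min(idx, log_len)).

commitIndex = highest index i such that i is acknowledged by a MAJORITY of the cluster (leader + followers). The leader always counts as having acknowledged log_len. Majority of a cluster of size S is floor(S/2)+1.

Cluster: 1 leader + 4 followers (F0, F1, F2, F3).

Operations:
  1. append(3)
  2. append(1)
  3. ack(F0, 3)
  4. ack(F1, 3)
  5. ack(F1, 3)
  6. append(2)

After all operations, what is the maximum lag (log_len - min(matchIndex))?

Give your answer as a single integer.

Answer: 6

Derivation:
Op 1: append 3 -> log_len=3
Op 2: append 1 -> log_len=4
Op 3: F0 acks idx 3 -> match: F0=3 F1=0 F2=0 F3=0; commitIndex=0
Op 4: F1 acks idx 3 -> match: F0=3 F1=3 F2=0 F3=0; commitIndex=3
Op 5: F1 acks idx 3 -> match: F0=3 F1=3 F2=0 F3=0; commitIndex=3
Op 6: append 2 -> log_len=6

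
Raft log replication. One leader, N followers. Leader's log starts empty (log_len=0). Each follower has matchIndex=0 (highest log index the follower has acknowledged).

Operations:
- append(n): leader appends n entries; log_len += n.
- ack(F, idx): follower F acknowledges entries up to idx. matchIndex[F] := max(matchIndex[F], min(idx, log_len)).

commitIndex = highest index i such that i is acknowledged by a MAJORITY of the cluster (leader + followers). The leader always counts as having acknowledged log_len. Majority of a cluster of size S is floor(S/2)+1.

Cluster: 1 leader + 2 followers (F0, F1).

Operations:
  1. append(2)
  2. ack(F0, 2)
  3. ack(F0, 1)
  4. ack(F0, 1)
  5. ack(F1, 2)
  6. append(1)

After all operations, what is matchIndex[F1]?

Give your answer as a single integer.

Op 1: append 2 -> log_len=2
Op 2: F0 acks idx 2 -> match: F0=2 F1=0; commitIndex=2
Op 3: F0 acks idx 1 -> match: F0=2 F1=0; commitIndex=2
Op 4: F0 acks idx 1 -> match: F0=2 F1=0; commitIndex=2
Op 5: F1 acks idx 2 -> match: F0=2 F1=2; commitIndex=2
Op 6: append 1 -> log_len=3

Answer: 2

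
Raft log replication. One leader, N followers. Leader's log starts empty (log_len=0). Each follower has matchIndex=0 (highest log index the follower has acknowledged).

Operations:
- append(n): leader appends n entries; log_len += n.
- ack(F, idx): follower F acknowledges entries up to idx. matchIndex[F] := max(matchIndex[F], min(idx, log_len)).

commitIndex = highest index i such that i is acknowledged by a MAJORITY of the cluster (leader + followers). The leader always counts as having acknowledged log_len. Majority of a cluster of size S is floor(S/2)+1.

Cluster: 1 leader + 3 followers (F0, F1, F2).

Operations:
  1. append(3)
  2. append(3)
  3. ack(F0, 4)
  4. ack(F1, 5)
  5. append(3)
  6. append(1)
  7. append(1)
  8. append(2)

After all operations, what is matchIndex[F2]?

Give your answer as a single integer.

Answer: 0

Derivation:
Op 1: append 3 -> log_len=3
Op 2: append 3 -> log_len=6
Op 3: F0 acks idx 4 -> match: F0=4 F1=0 F2=0; commitIndex=0
Op 4: F1 acks idx 5 -> match: F0=4 F1=5 F2=0; commitIndex=4
Op 5: append 3 -> log_len=9
Op 6: append 1 -> log_len=10
Op 7: append 1 -> log_len=11
Op 8: append 2 -> log_len=13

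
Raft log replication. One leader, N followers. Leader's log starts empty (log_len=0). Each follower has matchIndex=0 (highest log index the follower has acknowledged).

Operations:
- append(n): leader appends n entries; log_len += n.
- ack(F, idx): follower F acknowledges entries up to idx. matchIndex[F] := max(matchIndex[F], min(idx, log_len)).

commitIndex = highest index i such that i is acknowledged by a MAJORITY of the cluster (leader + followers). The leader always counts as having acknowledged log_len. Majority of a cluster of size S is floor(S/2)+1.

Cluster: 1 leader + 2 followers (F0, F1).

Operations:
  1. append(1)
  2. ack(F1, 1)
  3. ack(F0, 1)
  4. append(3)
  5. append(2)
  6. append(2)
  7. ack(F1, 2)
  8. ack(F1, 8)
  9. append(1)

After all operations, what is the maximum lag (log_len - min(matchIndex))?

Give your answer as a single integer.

Answer: 8

Derivation:
Op 1: append 1 -> log_len=1
Op 2: F1 acks idx 1 -> match: F0=0 F1=1; commitIndex=1
Op 3: F0 acks idx 1 -> match: F0=1 F1=1; commitIndex=1
Op 4: append 3 -> log_len=4
Op 5: append 2 -> log_len=6
Op 6: append 2 -> log_len=8
Op 7: F1 acks idx 2 -> match: F0=1 F1=2; commitIndex=2
Op 8: F1 acks idx 8 -> match: F0=1 F1=8; commitIndex=8
Op 9: append 1 -> log_len=9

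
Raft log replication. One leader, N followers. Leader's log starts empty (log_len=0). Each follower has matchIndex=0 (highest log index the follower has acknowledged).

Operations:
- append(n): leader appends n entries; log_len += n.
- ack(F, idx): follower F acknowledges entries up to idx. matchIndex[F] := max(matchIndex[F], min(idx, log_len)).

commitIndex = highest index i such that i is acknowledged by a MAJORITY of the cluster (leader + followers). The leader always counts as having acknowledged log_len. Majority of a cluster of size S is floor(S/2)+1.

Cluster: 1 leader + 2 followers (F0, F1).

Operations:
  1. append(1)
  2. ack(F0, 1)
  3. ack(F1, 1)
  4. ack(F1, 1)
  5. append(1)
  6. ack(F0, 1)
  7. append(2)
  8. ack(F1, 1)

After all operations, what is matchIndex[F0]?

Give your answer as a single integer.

Answer: 1

Derivation:
Op 1: append 1 -> log_len=1
Op 2: F0 acks idx 1 -> match: F0=1 F1=0; commitIndex=1
Op 3: F1 acks idx 1 -> match: F0=1 F1=1; commitIndex=1
Op 4: F1 acks idx 1 -> match: F0=1 F1=1; commitIndex=1
Op 5: append 1 -> log_len=2
Op 6: F0 acks idx 1 -> match: F0=1 F1=1; commitIndex=1
Op 7: append 2 -> log_len=4
Op 8: F1 acks idx 1 -> match: F0=1 F1=1; commitIndex=1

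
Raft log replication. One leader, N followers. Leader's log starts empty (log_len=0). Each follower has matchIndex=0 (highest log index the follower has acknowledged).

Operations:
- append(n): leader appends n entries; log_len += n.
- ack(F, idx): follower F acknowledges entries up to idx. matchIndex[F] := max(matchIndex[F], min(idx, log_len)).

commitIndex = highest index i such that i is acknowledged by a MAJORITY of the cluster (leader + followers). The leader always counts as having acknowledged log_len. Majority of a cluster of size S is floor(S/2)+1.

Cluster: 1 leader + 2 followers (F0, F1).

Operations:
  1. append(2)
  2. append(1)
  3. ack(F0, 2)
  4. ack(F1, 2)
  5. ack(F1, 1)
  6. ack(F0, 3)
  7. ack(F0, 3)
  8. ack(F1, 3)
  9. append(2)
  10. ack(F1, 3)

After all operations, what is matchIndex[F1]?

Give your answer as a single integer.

Op 1: append 2 -> log_len=2
Op 2: append 1 -> log_len=3
Op 3: F0 acks idx 2 -> match: F0=2 F1=0; commitIndex=2
Op 4: F1 acks idx 2 -> match: F0=2 F1=2; commitIndex=2
Op 5: F1 acks idx 1 -> match: F0=2 F1=2; commitIndex=2
Op 6: F0 acks idx 3 -> match: F0=3 F1=2; commitIndex=3
Op 7: F0 acks idx 3 -> match: F0=3 F1=2; commitIndex=3
Op 8: F1 acks idx 3 -> match: F0=3 F1=3; commitIndex=3
Op 9: append 2 -> log_len=5
Op 10: F1 acks idx 3 -> match: F0=3 F1=3; commitIndex=3

Answer: 3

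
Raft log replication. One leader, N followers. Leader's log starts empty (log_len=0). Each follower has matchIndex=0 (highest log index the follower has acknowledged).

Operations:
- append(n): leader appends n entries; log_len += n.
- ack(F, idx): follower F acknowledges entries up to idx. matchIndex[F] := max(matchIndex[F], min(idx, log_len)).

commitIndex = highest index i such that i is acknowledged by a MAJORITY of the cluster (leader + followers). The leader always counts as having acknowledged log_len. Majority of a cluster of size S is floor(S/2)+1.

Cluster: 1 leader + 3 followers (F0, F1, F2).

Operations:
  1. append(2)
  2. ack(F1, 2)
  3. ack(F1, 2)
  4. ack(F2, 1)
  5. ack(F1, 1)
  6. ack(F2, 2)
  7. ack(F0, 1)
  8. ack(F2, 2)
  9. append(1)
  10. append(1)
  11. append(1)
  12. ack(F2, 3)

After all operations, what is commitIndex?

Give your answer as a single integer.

Answer: 2

Derivation:
Op 1: append 2 -> log_len=2
Op 2: F1 acks idx 2 -> match: F0=0 F1=2 F2=0; commitIndex=0
Op 3: F1 acks idx 2 -> match: F0=0 F1=2 F2=0; commitIndex=0
Op 4: F2 acks idx 1 -> match: F0=0 F1=2 F2=1; commitIndex=1
Op 5: F1 acks idx 1 -> match: F0=0 F1=2 F2=1; commitIndex=1
Op 6: F2 acks idx 2 -> match: F0=0 F1=2 F2=2; commitIndex=2
Op 7: F0 acks idx 1 -> match: F0=1 F1=2 F2=2; commitIndex=2
Op 8: F2 acks idx 2 -> match: F0=1 F1=2 F2=2; commitIndex=2
Op 9: append 1 -> log_len=3
Op 10: append 1 -> log_len=4
Op 11: append 1 -> log_len=5
Op 12: F2 acks idx 3 -> match: F0=1 F1=2 F2=3; commitIndex=2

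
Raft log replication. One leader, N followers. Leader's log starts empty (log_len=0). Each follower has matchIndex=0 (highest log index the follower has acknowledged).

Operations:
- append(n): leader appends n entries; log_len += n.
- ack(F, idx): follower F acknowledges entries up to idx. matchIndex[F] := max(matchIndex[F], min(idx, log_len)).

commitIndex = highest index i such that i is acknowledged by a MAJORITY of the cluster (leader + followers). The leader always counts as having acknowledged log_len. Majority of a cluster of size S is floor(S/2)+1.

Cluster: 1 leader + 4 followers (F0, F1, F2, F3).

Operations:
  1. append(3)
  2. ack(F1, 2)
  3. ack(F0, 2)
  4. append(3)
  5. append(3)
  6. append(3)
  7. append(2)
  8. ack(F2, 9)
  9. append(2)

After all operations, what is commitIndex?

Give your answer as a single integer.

Answer: 2

Derivation:
Op 1: append 3 -> log_len=3
Op 2: F1 acks idx 2 -> match: F0=0 F1=2 F2=0 F3=0; commitIndex=0
Op 3: F0 acks idx 2 -> match: F0=2 F1=2 F2=0 F3=0; commitIndex=2
Op 4: append 3 -> log_len=6
Op 5: append 3 -> log_len=9
Op 6: append 3 -> log_len=12
Op 7: append 2 -> log_len=14
Op 8: F2 acks idx 9 -> match: F0=2 F1=2 F2=9 F3=0; commitIndex=2
Op 9: append 2 -> log_len=16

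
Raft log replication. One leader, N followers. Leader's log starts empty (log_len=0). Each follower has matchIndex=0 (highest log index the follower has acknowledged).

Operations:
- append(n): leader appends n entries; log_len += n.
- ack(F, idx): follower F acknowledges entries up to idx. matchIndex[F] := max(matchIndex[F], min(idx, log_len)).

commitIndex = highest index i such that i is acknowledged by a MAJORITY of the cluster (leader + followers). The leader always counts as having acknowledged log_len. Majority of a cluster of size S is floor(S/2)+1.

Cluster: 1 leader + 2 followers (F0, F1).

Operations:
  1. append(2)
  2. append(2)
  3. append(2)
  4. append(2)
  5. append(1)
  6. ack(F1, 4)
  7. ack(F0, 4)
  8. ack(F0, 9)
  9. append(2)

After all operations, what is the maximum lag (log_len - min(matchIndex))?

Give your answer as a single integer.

Op 1: append 2 -> log_len=2
Op 2: append 2 -> log_len=4
Op 3: append 2 -> log_len=6
Op 4: append 2 -> log_len=8
Op 5: append 1 -> log_len=9
Op 6: F1 acks idx 4 -> match: F0=0 F1=4; commitIndex=4
Op 7: F0 acks idx 4 -> match: F0=4 F1=4; commitIndex=4
Op 8: F0 acks idx 9 -> match: F0=9 F1=4; commitIndex=9
Op 9: append 2 -> log_len=11

Answer: 7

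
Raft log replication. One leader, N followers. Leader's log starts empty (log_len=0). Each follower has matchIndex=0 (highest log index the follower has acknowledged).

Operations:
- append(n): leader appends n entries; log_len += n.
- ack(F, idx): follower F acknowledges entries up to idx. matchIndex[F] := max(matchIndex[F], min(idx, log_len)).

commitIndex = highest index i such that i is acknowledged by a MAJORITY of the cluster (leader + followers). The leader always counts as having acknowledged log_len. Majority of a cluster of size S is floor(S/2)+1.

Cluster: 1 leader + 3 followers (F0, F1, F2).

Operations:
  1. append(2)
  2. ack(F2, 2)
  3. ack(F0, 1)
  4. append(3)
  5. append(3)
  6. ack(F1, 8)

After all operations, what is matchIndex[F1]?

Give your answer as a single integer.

Answer: 8

Derivation:
Op 1: append 2 -> log_len=2
Op 2: F2 acks idx 2 -> match: F0=0 F1=0 F2=2; commitIndex=0
Op 3: F0 acks idx 1 -> match: F0=1 F1=0 F2=2; commitIndex=1
Op 4: append 3 -> log_len=5
Op 5: append 3 -> log_len=8
Op 6: F1 acks idx 8 -> match: F0=1 F1=8 F2=2; commitIndex=2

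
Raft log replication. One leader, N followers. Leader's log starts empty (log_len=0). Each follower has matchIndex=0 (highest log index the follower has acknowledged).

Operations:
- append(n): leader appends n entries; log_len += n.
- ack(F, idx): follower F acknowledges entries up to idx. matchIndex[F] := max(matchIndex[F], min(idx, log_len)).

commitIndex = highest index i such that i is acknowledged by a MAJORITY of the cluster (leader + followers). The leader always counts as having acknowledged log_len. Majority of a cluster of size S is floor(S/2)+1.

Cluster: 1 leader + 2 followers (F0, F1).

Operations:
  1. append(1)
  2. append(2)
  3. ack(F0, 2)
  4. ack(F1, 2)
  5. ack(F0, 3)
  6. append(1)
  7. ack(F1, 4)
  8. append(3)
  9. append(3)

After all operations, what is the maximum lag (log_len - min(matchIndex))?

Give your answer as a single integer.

Answer: 7

Derivation:
Op 1: append 1 -> log_len=1
Op 2: append 2 -> log_len=3
Op 3: F0 acks idx 2 -> match: F0=2 F1=0; commitIndex=2
Op 4: F1 acks idx 2 -> match: F0=2 F1=2; commitIndex=2
Op 5: F0 acks idx 3 -> match: F0=3 F1=2; commitIndex=3
Op 6: append 1 -> log_len=4
Op 7: F1 acks idx 4 -> match: F0=3 F1=4; commitIndex=4
Op 8: append 3 -> log_len=7
Op 9: append 3 -> log_len=10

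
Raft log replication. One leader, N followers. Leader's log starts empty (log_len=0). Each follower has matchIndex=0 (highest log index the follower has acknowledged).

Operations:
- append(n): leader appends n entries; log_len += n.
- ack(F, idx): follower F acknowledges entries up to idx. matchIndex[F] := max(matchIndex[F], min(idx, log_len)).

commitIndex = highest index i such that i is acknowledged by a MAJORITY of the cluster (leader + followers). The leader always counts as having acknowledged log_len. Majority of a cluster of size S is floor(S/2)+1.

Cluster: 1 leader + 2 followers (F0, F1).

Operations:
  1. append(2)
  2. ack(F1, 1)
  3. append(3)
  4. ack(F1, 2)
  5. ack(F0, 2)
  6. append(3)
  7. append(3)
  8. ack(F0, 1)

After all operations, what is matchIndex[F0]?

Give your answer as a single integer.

Op 1: append 2 -> log_len=2
Op 2: F1 acks idx 1 -> match: F0=0 F1=1; commitIndex=1
Op 3: append 3 -> log_len=5
Op 4: F1 acks idx 2 -> match: F0=0 F1=2; commitIndex=2
Op 5: F0 acks idx 2 -> match: F0=2 F1=2; commitIndex=2
Op 6: append 3 -> log_len=8
Op 7: append 3 -> log_len=11
Op 8: F0 acks idx 1 -> match: F0=2 F1=2; commitIndex=2

Answer: 2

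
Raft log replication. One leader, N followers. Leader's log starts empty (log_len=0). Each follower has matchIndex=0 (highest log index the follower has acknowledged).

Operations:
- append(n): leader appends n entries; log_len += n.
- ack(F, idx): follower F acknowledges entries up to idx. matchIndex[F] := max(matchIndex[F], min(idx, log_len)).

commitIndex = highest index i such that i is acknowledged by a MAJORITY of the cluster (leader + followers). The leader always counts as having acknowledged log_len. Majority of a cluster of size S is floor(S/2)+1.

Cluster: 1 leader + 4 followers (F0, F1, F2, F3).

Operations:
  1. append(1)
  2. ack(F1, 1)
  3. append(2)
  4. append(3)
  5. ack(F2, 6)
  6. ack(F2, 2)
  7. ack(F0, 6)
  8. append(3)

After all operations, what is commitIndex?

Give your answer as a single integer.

Answer: 6

Derivation:
Op 1: append 1 -> log_len=1
Op 2: F1 acks idx 1 -> match: F0=0 F1=1 F2=0 F3=0; commitIndex=0
Op 3: append 2 -> log_len=3
Op 4: append 3 -> log_len=6
Op 5: F2 acks idx 6 -> match: F0=0 F1=1 F2=6 F3=0; commitIndex=1
Op 6: F2 acks idx 2 -> match: F0=0 F1=1 F2=6 F3=0; commitIndex=1
Op 7: F0 acks idx 6 -> match: F0=6 F1=1 F2=6 F3=0; commitIndex=6
Op 8: append 3 -> log_len=9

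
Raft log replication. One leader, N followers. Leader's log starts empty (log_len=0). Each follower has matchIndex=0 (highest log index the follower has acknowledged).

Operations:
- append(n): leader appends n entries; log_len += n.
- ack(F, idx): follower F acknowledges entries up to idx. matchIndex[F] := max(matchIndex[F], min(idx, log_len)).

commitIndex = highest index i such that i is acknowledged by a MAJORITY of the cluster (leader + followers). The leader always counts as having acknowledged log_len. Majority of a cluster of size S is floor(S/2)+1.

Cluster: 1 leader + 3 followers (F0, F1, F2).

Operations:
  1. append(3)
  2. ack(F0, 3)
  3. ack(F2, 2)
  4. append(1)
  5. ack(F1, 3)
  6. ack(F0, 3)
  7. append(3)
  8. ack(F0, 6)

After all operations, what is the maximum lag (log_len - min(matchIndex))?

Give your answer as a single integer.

Op 1: append 3 -> log_len=3
Op 2: F0 acks idx 3 -> match: F0=3 F1=0 F2=0; commitIndex=0
Op 3: F2 acks idx 2 -> match: F0=3 F1=0 F2=2; commitIndex=2
Op 4: append 1 -> log_len=4
Op 5: F1 acks idx 3 -> match: F0=3 F1=3 F2=2; commitIndex=3
Op 6: F0 acks idx 3 -> match: F0=3 F1=3 F2=2; commitIndex=3
Op 7: append 3 -> log_len=7
Op 8: F0 acks idx 6 -> match: F0=6 F1=3 F2=2; commitIndex=3

Answer: 5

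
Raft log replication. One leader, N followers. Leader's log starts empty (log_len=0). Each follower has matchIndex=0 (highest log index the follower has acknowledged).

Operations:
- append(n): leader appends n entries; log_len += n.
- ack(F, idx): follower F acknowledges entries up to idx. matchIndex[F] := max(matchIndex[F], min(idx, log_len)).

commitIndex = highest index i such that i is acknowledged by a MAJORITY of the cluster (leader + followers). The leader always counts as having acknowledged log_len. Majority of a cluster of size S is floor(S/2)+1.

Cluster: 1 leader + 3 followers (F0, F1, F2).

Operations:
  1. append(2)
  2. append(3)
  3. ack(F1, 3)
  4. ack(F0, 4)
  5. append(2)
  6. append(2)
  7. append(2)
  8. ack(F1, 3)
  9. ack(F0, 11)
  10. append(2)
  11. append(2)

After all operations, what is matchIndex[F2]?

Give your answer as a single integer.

Answer: 0

Derivation:
Op 1: append 2 -> log_len=2
Op 2: append 3 -> log_len=5
Op 3: F1 acks idx 3 -> match: F0=0 F1=3 F2=0; commitIndex=0
Op 4: F0 acks idx 4 -> match: F0=4 F1=3 F2=0; commitIndex=3
Op 5: append 2 -> log_len=7
Op 6: append 2 -> log_len=9
Op 7: append 2 -> log_len=11
Op 8: F1 acks idx 3 -> match: F0=4 F1=3 F2=0; commitIndex=3
Op 9: F0 acks idx 11 -> match: F0=11 F1=3 F2=0; commitIndex=3
Op 10: append 2 -> log_len=13
Op 11: append 2 -> log_len=15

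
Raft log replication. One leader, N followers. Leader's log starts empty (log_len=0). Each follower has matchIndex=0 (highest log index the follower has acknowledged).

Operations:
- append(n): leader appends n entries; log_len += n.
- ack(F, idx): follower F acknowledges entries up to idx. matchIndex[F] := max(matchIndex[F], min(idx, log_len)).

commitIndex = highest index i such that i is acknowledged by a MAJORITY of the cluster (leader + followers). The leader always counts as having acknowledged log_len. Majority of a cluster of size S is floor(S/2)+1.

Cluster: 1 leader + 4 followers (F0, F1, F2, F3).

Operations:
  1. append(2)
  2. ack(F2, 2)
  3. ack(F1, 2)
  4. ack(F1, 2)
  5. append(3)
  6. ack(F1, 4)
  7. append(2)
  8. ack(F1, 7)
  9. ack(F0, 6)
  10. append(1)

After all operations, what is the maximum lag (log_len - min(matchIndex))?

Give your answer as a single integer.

Answer: 8

Derivation:
Op 1: append 2 -> log_len=2
Op 2: F2 acks idx 2 -> match: F0=0 F1=0 F2=2 F3=0; commitIndex=0
Op 3: F1 acks idx 2 -> match: F0=0 F1=2 F2=2 F3=0; commitIndex=2
Op 4: F1 acks idx 2 -> match: F0=0 F1=2 F2=2 F3=0; commitIndex=2
Op 5: append 3 -> log_len=5
Op 6: F1 acks idx 4 -> match: F0=0 F1=4 F2=2 F3=0; commitIndex=2
Op 7: append 2 -> log_len=7
Op 8: F1 acks idx 7 -> match: F0=0 F1=7 F2=2 F3=0; commitIndex=2
Op 9: F0 acks idx 6 -> match: F0=6 F1=7 F2=2 F3=0; commitIndex=6
Op 10: append 1 -> log_len=8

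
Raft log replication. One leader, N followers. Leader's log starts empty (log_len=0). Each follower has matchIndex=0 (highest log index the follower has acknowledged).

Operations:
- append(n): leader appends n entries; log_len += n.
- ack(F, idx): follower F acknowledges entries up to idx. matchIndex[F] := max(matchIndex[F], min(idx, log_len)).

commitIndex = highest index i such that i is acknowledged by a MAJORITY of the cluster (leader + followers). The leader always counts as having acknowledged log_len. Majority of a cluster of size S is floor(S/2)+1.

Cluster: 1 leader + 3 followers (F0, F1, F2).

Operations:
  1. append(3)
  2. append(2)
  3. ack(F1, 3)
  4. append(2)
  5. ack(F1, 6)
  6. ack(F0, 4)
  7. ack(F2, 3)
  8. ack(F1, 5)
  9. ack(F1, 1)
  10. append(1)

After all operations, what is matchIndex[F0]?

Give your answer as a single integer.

Answer: 4

Derivation:
Op 1: append 3 -> log_len=3
Op 2: append 2 -> log_len=5
Op 3: F1 acks idx 3 -> match: F0=0 F1=3 F2=0; commitIndex=0
Op 4: append 2 -> log_len=7
Op 5: F1 acks idx 6 -> match: F0=0 F1=6 F2=0; commitIndex=0
Op 6: F0 acks idx 4 -> match: F0=4 F1=6 F2=0; commitIndex=4
Op 7: F2 acks idx 3 -> match: F0=4 F1=6 F2=3; commitIndex=4
Op 8: F1 acks idx 5 -> match: F0=4 F1=6 F2=3; commitIndex=4
Op 9: F1 acks idx 1 -> match: F0=4 F1=6 F2=3; commitIndex=4
Op 10: append 1 -> log_len=8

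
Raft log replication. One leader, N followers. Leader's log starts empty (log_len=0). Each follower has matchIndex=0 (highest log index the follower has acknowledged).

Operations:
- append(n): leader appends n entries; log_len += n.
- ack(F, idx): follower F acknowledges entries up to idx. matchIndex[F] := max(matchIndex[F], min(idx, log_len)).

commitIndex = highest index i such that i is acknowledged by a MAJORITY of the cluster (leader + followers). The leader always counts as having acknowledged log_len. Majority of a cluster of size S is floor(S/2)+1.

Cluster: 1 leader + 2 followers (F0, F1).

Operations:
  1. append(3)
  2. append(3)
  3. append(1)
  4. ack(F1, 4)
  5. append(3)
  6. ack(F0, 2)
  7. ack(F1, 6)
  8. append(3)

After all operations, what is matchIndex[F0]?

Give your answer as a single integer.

Answer: 2

Derivation:
Op 1: append 3 -> log_len=3
Op 2: append 3 -> log_len=6
Op 3: append 1 -> log_len=7
Op 4: F1 acks idx 4 -> match: F0=0 F1=4; commitIndex=4
Op 5: append 3 -> log_len=10
Op 6: F0 acks idx 2 -> match: F0=2 F1=4; commitIndex=4
Op 7: F1 acks idx 6 -> match: F0=2 F1=6; commitIndex=6
Op 8: append 3 -> log_len=13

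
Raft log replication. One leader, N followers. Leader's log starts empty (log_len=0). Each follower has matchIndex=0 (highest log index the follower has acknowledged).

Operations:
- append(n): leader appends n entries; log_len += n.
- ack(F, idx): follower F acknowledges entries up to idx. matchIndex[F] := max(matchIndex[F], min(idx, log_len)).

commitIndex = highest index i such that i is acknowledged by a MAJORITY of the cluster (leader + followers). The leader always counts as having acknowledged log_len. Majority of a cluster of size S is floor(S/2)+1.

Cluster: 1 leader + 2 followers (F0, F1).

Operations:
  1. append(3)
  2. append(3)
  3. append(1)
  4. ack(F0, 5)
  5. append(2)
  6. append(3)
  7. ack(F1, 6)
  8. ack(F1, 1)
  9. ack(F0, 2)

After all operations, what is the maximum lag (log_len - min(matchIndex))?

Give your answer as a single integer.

Op 1: append 3 -> log_len=3
Op 2: append 3 -> log_len=6
Op 3: append 1 -> log_len=7
Op 4: F0 acks idx 5 -> match: F0=5 F1=0; commitIndex=5
Op 5: append 2 -> log_len=9
Op 6: append 3 -> log_len=12
Op 7: F1 acks idx 6 -> match: F0=5 F1=6; commitIndex=6
Op 8: F1 acks idx 1 -> match: F0=5 F1=6; commitIndex=6
Op 9: F0 acks idx 2 -> match: F0=5 F1=6; commitIndex=6

Answer: 7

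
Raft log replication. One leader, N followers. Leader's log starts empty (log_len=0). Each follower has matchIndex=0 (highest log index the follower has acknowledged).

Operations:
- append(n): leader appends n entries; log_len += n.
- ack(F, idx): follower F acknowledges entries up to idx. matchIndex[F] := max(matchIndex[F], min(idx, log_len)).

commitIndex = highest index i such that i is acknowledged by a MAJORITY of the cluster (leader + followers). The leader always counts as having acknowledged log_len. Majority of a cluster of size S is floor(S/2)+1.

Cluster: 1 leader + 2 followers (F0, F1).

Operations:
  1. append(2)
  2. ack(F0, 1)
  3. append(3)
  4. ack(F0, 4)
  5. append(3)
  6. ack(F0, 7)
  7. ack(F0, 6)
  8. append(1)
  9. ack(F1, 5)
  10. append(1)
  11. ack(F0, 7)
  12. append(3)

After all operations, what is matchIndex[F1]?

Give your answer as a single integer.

Answer: 5

Derivation:
Op 1: append 2 -> log_len=2
Op 2: F0 acks idx 1 -> match: F0=1 F1=0; commitIndex=1
Op 3: append 3 -> log_len=5
Op 4: F0 acks idx 4 -> match: F0=4 F1=0; commitIndex=4
Op 5: append 3 -> log_len=8
Op 6: F0 acks idx 7 -> match: F0=7 F1=0; commitIndex=7
Op 7: F0 acks idx 6 -> match: F0=7 F1=0; commitIndex=7
Op 8: append 1 -> log_len=9
Op 9: F1 acks idx 5 -> match: F0=7 F1=5; commitIndex=7
Op 10: append 1 -> log_len=10
Op 11: F0 acks idx 7 -> match: F0=7 F1=5; commitIndex=7
Op 12: append 3 -> log_len=13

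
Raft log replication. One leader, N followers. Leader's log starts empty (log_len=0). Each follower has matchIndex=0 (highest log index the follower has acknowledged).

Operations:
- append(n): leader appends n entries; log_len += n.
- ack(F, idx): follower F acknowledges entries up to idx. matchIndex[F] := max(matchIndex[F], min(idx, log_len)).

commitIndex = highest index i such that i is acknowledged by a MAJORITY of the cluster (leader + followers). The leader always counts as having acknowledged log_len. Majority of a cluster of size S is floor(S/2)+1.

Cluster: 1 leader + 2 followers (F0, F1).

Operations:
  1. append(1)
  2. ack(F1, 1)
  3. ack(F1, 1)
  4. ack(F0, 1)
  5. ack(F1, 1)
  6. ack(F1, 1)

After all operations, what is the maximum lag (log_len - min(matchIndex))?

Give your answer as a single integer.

Op 1: append 1 -> log_len=1
Op 2: F1 acks idx 1 -> match: F0=0 F1=1; commitIndex=1
Op 3: F1 acks idx 1 -> match: F0=0 F1=1; commitIndex=1
Op 4: F0 acks idx 1 -> match: F0=1 F1=1; commitIndex=1
Op 5: F1 acks idx 1 -> match: F0=1 F1=1; commitIndex=1
Op 6: F1 acks idx 1 -> match: F0=1 F1=1; commitIndex=1

Answer: 0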